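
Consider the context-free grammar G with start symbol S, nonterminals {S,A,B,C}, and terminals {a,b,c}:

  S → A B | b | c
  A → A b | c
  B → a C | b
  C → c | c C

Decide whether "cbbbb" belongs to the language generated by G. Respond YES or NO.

CNF form of G:
  S -> A B | b | c
  A -> A T0 | c
  B -> T1 C | b
  C -> T2 C | c
  T0 -> b
  T1 -> a
  T2 -> c

Fill CYK table bottom-up:
  cell(0,0) c: {A,C,S,T2}  orig:{A,C,S}
  cell(1,1) b: {B,S,T0}  orig:{B,S}
  cell(2,2) b: {B,S,T0}  orig:{B,S}
  cell(3,3) b: {B,S,T0}  orig:{B,S}
  cell(4,4) b: {B,S,T0}  orig:{B,S}
  cell(0,1) cb: {A,S}
  cell(1,2) bb: ∅
  cell(2,3) bb: ∅
  cell(3,4) bb: ∅
  cell(0,2) cbb: {A,S}
  cell(1,3) bbb: ∅
  cell(2,4) bbb: ∅
  cell(0,3) cbbb: {A,S}
  cell(1,4) bbbb: ∅
  cell(0,4) cbbbb: {A,S}

S ∈ T[0,4] ⇒ YES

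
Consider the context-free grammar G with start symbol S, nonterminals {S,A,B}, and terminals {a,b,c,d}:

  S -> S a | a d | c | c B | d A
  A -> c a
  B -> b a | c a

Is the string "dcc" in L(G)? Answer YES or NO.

Convert to CNF:
  S -> S T1 | T0 B | T1 T3 | T3 A | c
  A -> T0 T1
  B -> T0 T1 | T2 T1
  T0 -> c
  T1 -> a
  T2 -> b
  T3 -> d

CYK table (by increasing span):
  cell(0,0) d: {T3}  orig:{}
  cell(1,1) c: {S,T0}  orig:{S}
  cell(2,2) c: {S,T0}  orig:{S}
  cell(0,1) dc: ∅
  cell(1,2) cc: ∅
  cell(0,2) dcc: ∅

S ∉ T[0,2] ⇒ NO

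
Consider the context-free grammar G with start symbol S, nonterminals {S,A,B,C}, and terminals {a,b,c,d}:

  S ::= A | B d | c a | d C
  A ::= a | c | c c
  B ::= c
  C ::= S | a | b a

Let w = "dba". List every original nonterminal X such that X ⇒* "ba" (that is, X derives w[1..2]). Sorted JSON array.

CNF form of G:
  S -> B T1 | T0 T0 | T0 T3 | T1 C | a | c
  A -> T0 T0 | a | c
  B -> c
  C -> B T1 | T0 T0 | T0 T3 | T1 C | T2 T3 | a | c
  T0 -> c
  T1 -> d
  T2 -> b
  T3 -> a

CYK table (by increasing span) (cells [i..j] with 1 ≤ i ≤ j ≤ 2 only):
  [1..1]={T2}  "b"  orig:{}
  [2..2]={A,C,S,T3}  "a"  orig:{A,C,S}
  [1..2]={C}  "ba"

Original NTs in T[1,2] deriving "ba": ["C"]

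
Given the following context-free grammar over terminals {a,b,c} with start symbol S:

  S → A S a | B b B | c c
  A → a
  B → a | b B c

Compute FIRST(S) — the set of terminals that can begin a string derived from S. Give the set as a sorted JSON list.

FIRST iteration:
round 1:
  A via A→a: +{a}
  B via B→a: +{a}
  B via B→b B c: +{b}
  S via S→A S a: +{a}
  S via S→B b B: +{b}
  S via S→c c: +{c}
  FIRST(S)={a,b,c}  FIRST(A)={a}  FIRST(B)={a,b}
round 2: — fixpoint
  FIRST(S)={a,b,c}  FIRST(A)={a}  FIRST(B)={a,b}

FIRST(S) = ["a", "b", "c"]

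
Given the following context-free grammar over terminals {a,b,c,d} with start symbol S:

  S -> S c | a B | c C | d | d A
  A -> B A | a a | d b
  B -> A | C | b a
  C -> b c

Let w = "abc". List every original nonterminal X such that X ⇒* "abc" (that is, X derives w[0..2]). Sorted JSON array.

CNF form of G:
  S -> S T3 | T0 B | T1 A | T3 C | d
  A -> B A | T0 T0 | T1 T2
  B -> B A | T0 T0 | T1 T2 | T2 T0 | T2 T3
  C -> T2 T3
  T0 -> a
  T1 -> d
  T2 -> b
  T3 -> c

CYK fill — only the sub-triangle for w[0..2]:
  cell(0,0) a: {T0}  orig:{}
  cell(1,1) b: {T2}  orig:{}
  cell(2,2) c: {T3}  orig:{}
  cell(0,1) ab: ∅
  cell(1,2) bc: {B,C}
  cell(0,2) abc: {S}

Original NTs in T[0,2] deriving "abc": ["S"]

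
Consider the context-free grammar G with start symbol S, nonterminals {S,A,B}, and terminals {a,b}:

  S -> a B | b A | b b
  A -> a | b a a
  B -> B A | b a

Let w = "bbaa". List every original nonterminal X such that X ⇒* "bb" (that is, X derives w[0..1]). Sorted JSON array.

Convert to CNF:
  S -> T0 A | T0 T0 | T1 B
  A -> T0 X2 | a
  B -> B A | T0 T1
  T0 -> b
  T1 -> a
  X2 -> T1 T1

CYK fill — only the sub-triangle for w[0..1]:
  [0..0]={T0}  "b"  orig:{}
  [1..1]={T0}  "b"  orig:{}
  [0..1]={S}  "bb"

Original NTs in T[0,1] deriving "bb": ["S"]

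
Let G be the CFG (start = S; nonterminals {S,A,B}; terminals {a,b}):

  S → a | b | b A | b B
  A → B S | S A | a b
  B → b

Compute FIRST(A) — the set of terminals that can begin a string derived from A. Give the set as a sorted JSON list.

Compute FIRST by fixpoint:
round 1:
  A via A→a b: +{a}
  B via B→b: +{b}
  S via S→a: +{a}
  S via S→b: +{b}
  FIRST(S)={a,b}  FIRST(A)={a}  FIRST(B)={b}
round 2:
  A via A→B S: +{b}
  FIRST(S)={a,b}  FIRST(A)={a,b}  FIRST(B)={b}
round 3: — fixpoint
  FIRST(S)={a,b}  FIRST(A)={a,b}  FIRST(B)={b}

FIRST(A) = ["a", "b"]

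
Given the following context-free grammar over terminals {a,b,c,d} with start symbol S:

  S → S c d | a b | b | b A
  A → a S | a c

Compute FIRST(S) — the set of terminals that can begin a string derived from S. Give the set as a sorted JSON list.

FIRST sets, iterate to fixpoint:
round 1:
  A via A→a S: +{a}
  S via S→a b: +{a}
  S via S→b: +{b}
  FIRST[S]={a,b}  FIRST[A]={a}
round 2: — fixpoint
  FIRST[S]={a,b}  FIRST[A]={a}

FIRST(S) = ["a", "b"]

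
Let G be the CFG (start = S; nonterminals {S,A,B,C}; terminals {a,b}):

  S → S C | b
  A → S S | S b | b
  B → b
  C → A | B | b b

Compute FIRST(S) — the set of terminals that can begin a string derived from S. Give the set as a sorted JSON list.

FIRST iteration:
pass 1:
  A via A→b: +{b}
  B via B→b: +{b}
  C via C→A: +{b}
  S via S→b: +{b}
  FIRST[S]={b}  FIRST[A]={b}  FIRST[B]={b}  FIRST[C]={b}
pass 2: (stable)
  FIRST[S]={b}  FIRST[A]={b}  FIRST[B]={b}  FIRST[C]={b}

FIRST(S) = ["b"]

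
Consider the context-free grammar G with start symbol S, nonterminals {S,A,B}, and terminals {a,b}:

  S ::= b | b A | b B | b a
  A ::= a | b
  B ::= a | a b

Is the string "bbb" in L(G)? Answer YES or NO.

Convert to CNF:
  S -> T1 A | T1 B | T1 T0 | b
  A -> a | b
  B -> T0 T1 | a
  T0 -> a
  T1 -> b

CYK table (by increasing span):
  [0..0]={A,S,T1}  "b"  orig:{A,S}
  [1..1]={A,S,T1}  "b"  orig:{A,S}
  [2..2]={A,S,T1}  "b"  orig:{A,S}
  [0..1]={S}  "bb"
  [1..2]={S}  "bb"
  [0..2]=∅  "bbb"

S ∉ T[0,2] ⇒ NO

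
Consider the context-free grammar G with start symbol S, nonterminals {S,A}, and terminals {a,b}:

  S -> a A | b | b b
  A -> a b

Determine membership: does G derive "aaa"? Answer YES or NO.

Convert to CNF:
  S -> T0 A | T1 T1 | b
  A -> T0 T1
  T0 -> a
  T1 -> b

CYK fill:
  T[0,0] 'a' = {T0}  orig:{}
  T[1,1] 'a' = {T0}  orig:{}
  T[2,2] 'a' = {T0}  orig:{}
  T[0,1] 'aa' = ∅
  T[1,2] 'aa' = ∅
  T[0,2] 'aaa' = ∅

S ∉ T[0,2] ⇒ NO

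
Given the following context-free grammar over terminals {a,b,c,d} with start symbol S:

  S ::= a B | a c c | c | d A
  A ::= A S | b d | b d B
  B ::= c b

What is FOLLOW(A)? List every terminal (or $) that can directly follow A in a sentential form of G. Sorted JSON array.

FIRST iteration:
[1]
  A via A→b d: +{b}
  B via B→c b: +{c}
  S via S→a B: +{a}
  S via S→c: +{c}
  S via S→d A: +{d}
  FIRST[S]={a,c,d}  FIRST[A]={b}  FIRST[B]={c}
[2] — fixpoint
  FIRST[S]={a,c,d}  FIRST[A]={b}  FIRST[B]={c}

Compute FOLLOW by fixpoint:
FOLLOW(S) := {$}
iter 1:
  A→A S: FOLLOW(A) ⊇ FIRST(S) = {a,c,d}; new: +{a,c,d}
  A→A S: FOLLOW(S) ⊇ FOLLOW(A) ⊇ {a,c,d}; new: +{a,c,d}
  A→b d B: FOLLOW(B) ⊇ FOLLOW(A) ⊇ {a,c,d}; new: +{a,c,d}
  S→a B: FOLLOW(B) ⊇ FOLLOW(S) ⊇ {$,a,c,d}; new: +{$}
  S→d A: FOLLOW(A) ⊇ FOLLOW(S) ⊇ {$,a,c,d}; new: +{$}
  S: {$,a,c,d}  A: {$,a,c,d}  B: {$,a,c,d}
iter 2: done
  S: {$,a,c,d}  A: {$,a,c,d}  B: {$,a,c,d}

FOLLOW(A) = ["$", "a", "c", "d"]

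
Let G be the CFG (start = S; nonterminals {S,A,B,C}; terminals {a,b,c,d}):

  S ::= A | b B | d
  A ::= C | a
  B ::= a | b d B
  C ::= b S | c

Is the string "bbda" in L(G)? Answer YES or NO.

CNF form of G:
  S -> T0 B | T0 S | a | c | d
  A -> T0 S | a | c
  B -> T0 X2 | a
  C -> T0 S | c
  T0 -> b
  T1 -> d
  X2 -> T1 B

CYK table (by increasing span):
  cell(0,0) b: {T0}  orig:{}
  cell(1,1) b: {T0}  orig:{}
  cell(2,2) d: {S,T1}  orig:{S}
  cell(3,3) a: {A,B,S}
  cell(0,1) bb: ∅
  cell(1,2) bd: {A,C,S}
  cell(2,3) da: {X2}  orig:{}
  cell(0,2) bbd: {A,C,S}
  cell(1,3) bda: {B}
  cell(0,3) bbda: {S}

S ∈ T[0,3] ⇒ YES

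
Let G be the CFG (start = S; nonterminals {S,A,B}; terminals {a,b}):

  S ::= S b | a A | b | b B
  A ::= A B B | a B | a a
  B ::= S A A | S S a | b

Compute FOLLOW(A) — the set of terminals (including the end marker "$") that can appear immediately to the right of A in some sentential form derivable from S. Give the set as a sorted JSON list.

Compute FIRST by fixpoint:
iter 1:
  A via A→a B: +{a}
  B via B→b: +{b}
  S via S→a A: +{a}
  S via S→b: +{b}
  FIRST(S)={a,b}  FIRST(A)={a}  FIRST(B)={b}
iter 2:
  B via B→S A A: +{a}
  FIRST(S)={a,b}  FIRST(A)={a}  FIRST(B)={a,b}
iter 3: (stable)
  FIRST(S)={a,b}  FIRST(A)={a}  FIRST(B)={a,b}

FOLLOW iteration:
FOLLOW(S) := {$}
iter 1:
  A→A B B: FOLLOW(A) ⊇ FIRST(B) = {a,b}; new: +{a,b}
  A→A B B: FOLLOW(B) ⊇ FIRST(B) = {a,b}; new: +{a,b}
  B→S A A: FOLLOW(S) ⊇ FIRST(A) = {a}; new: +{a}
  B→S S a: FOLLOW(S) ⊇ FIRST(S) = {a,b}; new: +{b}
  S→a A: FOLLOW(A) ⊇ FOLLOW(S) ⊇ {$,a,b}; new: +{$}
  S→b B: FOLLOW(B) ⊇ FOLLOW(S) ⊇ {$,a,b}; new: +{$}
  FOLLOW[S]={$,a,b}  FOLLOW[A]={$,a,b}  FOLLOW[B]={$,a,b}
iter 2: done
  FOLLOW[S]={$,a,b}  FOLLOW[A]={$,a,b}  FOLLOW[B]={$,a,b}

FOLLOW(A) = ["$", "a", "b"]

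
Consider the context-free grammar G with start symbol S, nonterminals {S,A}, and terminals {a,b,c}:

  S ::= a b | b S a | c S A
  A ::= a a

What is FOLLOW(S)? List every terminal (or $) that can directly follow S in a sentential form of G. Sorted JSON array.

FIRST sets, iterate to fixpoint:
iter 1:
  A via A→a a: +{a}
  S via S→a b: +{a}
  S via S→b S a: +{b}
  S via S→c S A: +{c}
  FIRST(S)={a,b,c}  FIRST(A)={a}
iter 2: (no change)
  FIRST(S)={a,b,c}  FIRST(A)={a}

FOLLOW iteration:
initialize: $ ∈ FOLLOW(S)
round 1:
  S→b S a: FOLLOW(S) ⊇ FIRST(a) = {a}; new: +{a}
  S→c S A: FOLLOW(A) ⊇ FOLLOW(S) ⊇ {$,a}; new: +{$,a}
  FOLLOW(S)={$,a}  FOLLOW(A)={$,a}
round 2: — fixpoint
  FOLLOW(S)={$,a}  FOLLOW(A)={$,a}

FOLLOW(S) = ["$", "a"]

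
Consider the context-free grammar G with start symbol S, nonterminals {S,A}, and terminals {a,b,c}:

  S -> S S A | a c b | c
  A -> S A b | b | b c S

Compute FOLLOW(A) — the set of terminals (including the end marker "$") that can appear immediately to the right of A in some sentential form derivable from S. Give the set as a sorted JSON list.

FIRST sets, iterate to fixpoint:
iter 1:
  A via A→b: +{b}
  S via S→a c b: +{a}
  S via S→c: +{c}
  FIRST(S)={a,c}  FIRST(A)={b}
iter 2:
  A via A→S A b: +{a,c}
  FIRST(S)={a,c}  FIRST(A)={a,b,c}
iter 3: (no change)
  FIRST(S)={a,c}  FIRST(A)={a,b,c}

FOLLOW sets:
initialize: $ ∈ FOLLOW(S)
[1]
  A→S A b: FOLLOW(S) ⊇ FIRST(A) = {a,b,c}; new: +{a,b,c}
  A→S A b: FOLLOW(A) ⊇ FIRST(b) = {b}; new: +{b}
  S→S S A: FOLLOW(A) ⊇ FOLLOW(S) ⊇ {$,a,b,c}; new: +{$,a,c}
  FOLLOW(S)={$,a,b,c}  FOLLOW(A)={$,a,b,c}
[2] — fixpoint
  FOLLOW(S)={$,a,b,c}  FOLLOW(A)={$,a,b,c}

FOLLOW(A) = ["$", "a", "b", "c"]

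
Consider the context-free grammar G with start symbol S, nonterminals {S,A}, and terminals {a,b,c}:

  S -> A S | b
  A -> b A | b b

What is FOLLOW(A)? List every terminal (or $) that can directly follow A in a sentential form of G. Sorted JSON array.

FIRST sets, iterate to fixpoint:
pass 1:
  A via A→b A: +{b}
  S via S→A S: +{b}
  S: {b}  A: {b}
pass 2: (no change)
  S: {b}  A: {b}

FOLLOW sets:
initialize: $ ∈ FOLLOW(S)
iter 1:
  S→A S: FOLLOW(A) ⊇ FIRST(S) = {b}; new: +{b}
  S: {$}  A: {b}
iter 2: (no change)
  S: {$}  A: {b}

FOLLOW(A) = ["b"]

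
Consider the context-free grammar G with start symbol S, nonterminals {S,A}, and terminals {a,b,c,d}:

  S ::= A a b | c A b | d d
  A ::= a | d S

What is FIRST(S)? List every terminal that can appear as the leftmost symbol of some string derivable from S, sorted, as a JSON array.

FIRST iteration:
iter 1:
  A via A→a: +{a}
  A via A→d S: +{d}
  S via S→A a b: +{a,d}
  S via S→c A b: +{c}
  FIRST[S]={a,c,d}  FIRST[A]={a,d}
iter 2: done
  FIRST[S]={a,c,d}  FIRST[A]={a,d}

FIRST(S) = ["a", "c", "d"]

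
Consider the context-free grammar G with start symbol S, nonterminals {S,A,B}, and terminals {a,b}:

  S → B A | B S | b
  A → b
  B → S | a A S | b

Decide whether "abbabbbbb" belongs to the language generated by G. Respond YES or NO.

CNF form of G:
  S -> B A | B S | b
  A -> b
  B -> B A | B S | T0 X1 | b
  T0 -> a
  X1 -> A S

CYK fill:
  cell(0,0) a: {T0}  orig:{}
  cell(1,1) b: {A,B,S}
  cell(2,2) b: {A,B,S}
  cell(3,3) a: {T0}  orig:{}
  cell(4,4) b: {A,B,S}
  cell(5,5) b: {A,B,S}
  cell(6,6) b: {A,B,S}
  cell(7,7) b: {A,B,S}
  cell(8,8) b: {A,B,S}
  cell(0,1) ab: ∅
  cell(1,2) bb: {B,S,X1}  orig:{B,S}
  cell(2,3) ba: ∅
  cell(3,4) ab: ∅
  cell(4,5) bb: {B,S,X1}  orig:{B,S}
  cell(5,6) bb: {B,S,X1}  orig:{B,S}
  cell(6,7) bb: {B,S,X1}  orig:{B,S}
  cell(7,8) bb: {B,S,X1}  orig:{B,S}
  cell(0,2) abb: {B}
  cell(1,3) bba: ∅
  cell(2,4) bab: ∅
  cell(3,5) abb: {B}
  cell(4,6) bbb: {B,S,X1}  orig:{B,S}
  cell(5,7) bbb: {B,S,X1}  orig:{B,S}
  cell(6,8) bbb: {B,S,X1}  orig:{B,S}
  cell(0,3) abba: ∅
  cell(1,4) bbab: ∅
  cell(2,5) babb: ∅
  cell(3,6) abbb: {B,S}
  cell(4,7) bbbb: {B,S,X1}  orig:{B,S}
  cell(5,8) bbbb: {B,S,X1}  orig:{B,S}
  cell(0,4) abbab: ∅
  cell(1,5) bbabb: ∅
  cell(2,6) babbb: {B,S,X1}  orig:{B,S}
  cell(3,7) abbbb: {B,S}
  cell(4,8) bbbbb: {B,S,X1}  orig:{B,S}
  cell(0,5) abbabb: ∅
  cell(1,6) bbabbb: {B,S,X1}  orig:{B,S}
  cell(2,7) babbbb: {B,S,X1}  orig:{B,S}
  cell(3,8) abbbbb: {B,S}
  cell(0,6) abbabbb: {B,S}
  cell(1,7) bbabbbb: {B,S,X1}  orig:{B,S}
  cell(2,8) babbbbb: {B,S,X1}  orig:{B,S}
  cell(0,7) abbabbbb: {B,S}
  cell(1,8) bbabbbbb: {B,S,X1}  orig:{B,S}
  cell(0,8) abbabbbbb: {B,S}

S ∈ T[0,8] ⇒ YES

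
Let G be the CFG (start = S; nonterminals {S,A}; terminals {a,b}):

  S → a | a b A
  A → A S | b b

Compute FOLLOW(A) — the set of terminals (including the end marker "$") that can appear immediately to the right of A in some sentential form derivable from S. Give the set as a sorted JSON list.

Compute FIRST by fixpoint:
iter 1:
  A via A→b b: +{b}
  S via S→a: +{a}
  S: {a}  A: {b}
iter 2: — fixpoint
  S: {a}  A: {b}

FOLLOW iteration:
seed FOLLOW(S) with $
iter 1:
  A→A S: FOLLOW(A) ⊇ FIRST(S) = {a}; new: +{a}
  A→A S: FOLLOW(S) ⊇ FOLLOW(A) ⊇ {a}; new: +{a}
  S→a b A: FOLLOW(A) ⊇ FOLLOW(S) ⊇ {$,a}; new: +{$}
  FOLLOW[S]={$,a}  FOLLOW[A]={$,a}
iter 2: (stable)
  FOLLOW[S]={$,a}  FOLLOW[A]={$,a}

FOLLOW(A) = ["$", "a"]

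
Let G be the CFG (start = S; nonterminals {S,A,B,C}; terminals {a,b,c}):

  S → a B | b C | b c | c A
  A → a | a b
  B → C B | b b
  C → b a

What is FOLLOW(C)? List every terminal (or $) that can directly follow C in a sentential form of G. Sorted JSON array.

Compute FIRST by fixpoint:
[1]
  A via A→a: +{a}
  B via B→b b: +{b}
  C via C→b a: +{b}
  S via S→a B: +{a}
  S via S→b C: +{b}
  S via S→c A: +{c}
  S: {a,b,c}  A: {a}  B: {b}  C: {b}
[2] — fixpoint
  S: {a,b,c}  A: {a}  B: {b}  C: {b}

FOLLOW iteration:
initialize: $ ∈ FOLLOW(S)
round 1:
  B→C B: FOLLOW(C) ⊇ FIRST(B) = {b}; new: +{b}
  S→a B: FOLLOW(B) ⊇ FOLLOW(S) ⊇ {$}; new: +{$}
  S→b C: FOLLOW(C) ⊇ FOLLOW(S) ⊇ {$}; new: +{$}
  S→c A: FOLLOW(A) ⊇ FOLLOW(S) ⊇ {$}; new: +{$}
  S: {$}  A: {$}  B: {$}  C: {$,b}
round 2: done
  S: {$}  A: {$}  B: {$}  C: {$,b}

FOLLOW(C) = ["$", "b"]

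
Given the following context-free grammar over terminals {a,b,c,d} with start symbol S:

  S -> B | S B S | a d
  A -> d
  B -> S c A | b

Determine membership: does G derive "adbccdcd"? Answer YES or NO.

CNF form of G:
  S -> S X4 | S X5 | T1 T2 | b
  A -> d
  B -> S X3 | b
  T0 -> c
  T1 -> a
  T2 -> d
  X3 -> T0 A
  X4 -> B S
  X5 -> T0 A

CYK fill:
  T[0,0] 'a' = {T1}  orig:{}
  T[1,1] 'd' = {A,T2}  orig:{A}
  T[2,2] 'b' = {B,S}
  T[3,3] 'c' = {T0}  orig:{}
  T[4,4] 'c' = {T0}  orig:{}
  T[5,5] 'd' = {A,T2}  orig:{A}
  T[6,6] 'c' = {T0}  orig:{}
  T[7,7] 'd' = {A,T2}  orig:{A}
  T[0,1] 'ad' = {S}
  T[1,2] 'db' = ∅
  T[2,3] 'bc' = ∅
  T[3,4] 'cc' = ∅
  T[4,5] 'cd' = {X3,X5}  orig:{}
  T[5,6] 'dc' = ∅
  T[6,7] 'cd' = {X3,X5}  orig:{}
  T[0,2] 'adb' = ∅
  T[1,3] 'dbc' = ∅
  T[2,4] 'bcc' = ∅
  T[3,5] 'ccd' = ∅
  T[4,6] 'cdc' = ∅
  T[5,7] 'dcd' = ∅
  T[0,3] 'adbc' = ∅
  T[1,4] 'dbcc' = ∅
  T[2,5] 'bccd' = ∅
  T[3,6] 'ccdc' = ∅
  T[4,7] 'cdcd' = ∅
  T[0,4] 'adbcc' = ∅
  T[1,5] 'dbccd' = ∅
  T[2,6] 'bccdc' = ∅
  T[3,7] 'ccdcd' = ∅
  T[0,5] 'adbccd' = ∅
  T[1,6] 'dbccdc' = ∅
  T[2,7] 'bccdcd' = ∅
  T[0,6] 'adbccdc' = ∅
  T[1,7] 'dbccdcd' = ∅
  T[0,7] 'adbccdcd' = ∅

S ∉ T[0,7] ⇒ NO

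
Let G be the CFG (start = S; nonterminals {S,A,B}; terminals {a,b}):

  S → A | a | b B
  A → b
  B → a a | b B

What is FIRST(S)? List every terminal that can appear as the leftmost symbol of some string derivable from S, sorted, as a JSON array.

FIRST sets, iterate to fixpoint:
[1]
  A via A→b: +{b}
  B via B→a a: +{a}
  B via B→b B: +{b}
  S via S→A: +{b}
  S via S→a: +{a}
  FIRST[S]={a,b}  FIRST[A]={b}  FIRST[B]={a,b}
[2] done
  FIRST[S]={a,b}  FIRST[A]={b}  FIRST[B]={a,b}

FIRST(S) = ["a", "b"]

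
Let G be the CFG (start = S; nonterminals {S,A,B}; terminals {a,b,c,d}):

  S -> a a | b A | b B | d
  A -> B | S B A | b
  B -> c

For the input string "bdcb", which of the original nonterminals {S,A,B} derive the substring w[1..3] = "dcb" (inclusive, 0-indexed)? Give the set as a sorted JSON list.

CNF form of G:
  S -> T0 T0 | T1 A | T1 B | d
  A -> S X2 | b | c
  B -> c
  T0 -> a
  T1 -> b
  X2 -> B A

CYK table (by increasing span) — only the sub-triangle for w[1..3]:
  cell(1,1) d: {S}
  cell(2,2) c: {A,B}
  cell(3,3) b: {A,T1}  orig:{A}
  cell(1,2) dc: ∅
  cell(2,3) cb: {X2}  orig:{}
  cell(1,3) dcb: {A}

Original NTs in T[1,3] deriving "dcb": ["A"]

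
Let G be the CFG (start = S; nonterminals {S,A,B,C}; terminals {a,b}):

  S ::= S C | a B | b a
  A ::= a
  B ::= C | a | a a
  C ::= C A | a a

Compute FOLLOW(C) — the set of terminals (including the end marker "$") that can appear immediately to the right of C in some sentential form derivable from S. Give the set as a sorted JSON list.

FIRST sets, iterate to fixpoint:
[1]
  A via A→a: +{a}
  B via B→a: +{a}
  C via C→a a: +{a}
  S via S→a B: +{a}
  S via S→b a: +{b}
  FIRST[S]={a,b}  FIRST[A]={a}  FIRST[B]={a}  FIRST[C]={a}
[2] — fixpoint
  FIRST[S]={a,b}  FIRST[A]={a}  FIRST[B]={a}  FIRST[C]={a}

FOLLOW sets:
FOLLOW(S) := {$}
pass 1:
  C→C A: FOLLOW(C) ⊇ FIRST(A) = {a}; new: +{a}
  C→C A: FOLLOW(A) ⊇ FOLLOW(C) ⊇ {a}; new: +{a}
  S→S C: FOLLOW(S) ⊇ FIRST(C) = {a}; new: +{a}
  S→S C: FOLLOW(C) ⊇ FOLLOW(S) ⊇ {$,a}; new: +{$}
  S→a B: FOLLOW(B) ⊇ FOLLOW(S) ⊇ {$,a}; new: +{$,a}
  FOLLOW[S]={$,a}  FOLLOW[A]={a}  FOLLOW[B]={$,a}  FOLLOW[C]={$,a}
pass 2:
  C→C A: FOLLOW(A) ⊇ FOLLOW(C) ⊇ {$,a}; new: +{$}
  FOLLOW[S]={$,a}  FOLLOW[A]={$,a}  FOLLOW[B]={$,a}  FOLLOW[C]={$,a}
pass 3: done
  FOLLOW[S]={$,a}  FOLLOW[A]={$,a}  FOLLOW[B]={$,a}  FOLLOW[C]={$,a}

FOLLOW(C) = ["$", "a"]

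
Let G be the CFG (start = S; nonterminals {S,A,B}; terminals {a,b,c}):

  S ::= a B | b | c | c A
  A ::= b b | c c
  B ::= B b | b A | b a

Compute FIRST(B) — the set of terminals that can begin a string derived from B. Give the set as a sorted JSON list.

FIRST iteration:
round 1:
  A via A→b b: +{b}
  A via A→c c: +{c}
  B via B→b A: +{b}
  S via S→a B: +{a}
  S via S→b: +{b}
  S via S→c: +{c}
  S: {a,b,c}  A: {b,c}  B: {b}
round 2: done
  S: {a,b,c}  A: {b,c}  B: {b}

FIRST(B) = ["b"]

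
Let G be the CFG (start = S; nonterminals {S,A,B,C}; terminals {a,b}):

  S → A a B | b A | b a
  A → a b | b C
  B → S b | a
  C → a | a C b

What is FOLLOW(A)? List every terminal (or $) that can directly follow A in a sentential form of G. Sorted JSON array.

FIRST iteration:
pass 1:
  A via A→a b: +{a}
  A via A→b C: +{b}
  B via B→a: +{a}
  C via C→a: +{a}
  S via S→A a B: +{a,b}
  FIRST[S]={a,b}  FIRST[A]={a,b}  FIRST[B]={a}  FIRST[C]={a}
pass 2:
  B via B→S b: +{b}
  FIRST[S]={a,b}  FIRST[A]={a,b}  FIRST[B]={a,b}  FIRST[C]={a}
pass 3: — fixpoint
  FIRST[S]={a,b}  FIRST[A]={a,b}  FIRST[B]={a,b}  FIRST[C]={a}

Compute FOLLOW by fixpoint:
initialize: $ ∈ FOLLOW(S)
[1]
  B→S b: FOLLOW(S) ⊇ FIRST(b) = {b}; new: +{b}
  C→a C b: FOLLOW(C) ⊇ FIRST(b) = {b}; new: +{b}
  S→A a B: FOLLOW(A) ⊇ FIRST(a) = {a}; new: +{a}
  S→A a B: FOLLOW(B) ⊇ FOLLOW(S) ⊇ {$,b}; new: +{$,b}
  S→b A: FOLLOW(A) ⊇ FOLLOW(S) ⊇ {$,b}; new: +{$,b}
  FOLLOW(S)={$,b}  FOLLOW(A)={$,a,b}  FOLLOW(B)={$,b}  FOLLOW(C)={b}
[2]
  A→b C: FOLLOW(C) ⊇ FOLLOW(A) ⊇ {$,a,b}; new: +{$,a}
  FOLLOW(S)={$,b}  FOLLOW(A)={$,a,b}  FOLLOW(B)={$,b}  FOLLOW(C)={$,a,b}
[3] (no change)
  FOLLOW(S)={$,b}  FOLLOW(A)={$,a,b}  FOLLOW(B)={$,b}  FOLLOW(C)={$,a,b}

FOLLOW(A) = ["$", "a", "b"]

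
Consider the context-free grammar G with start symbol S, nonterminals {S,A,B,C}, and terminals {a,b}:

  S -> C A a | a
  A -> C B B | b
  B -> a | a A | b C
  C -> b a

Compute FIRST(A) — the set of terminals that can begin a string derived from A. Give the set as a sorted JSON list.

Compute FIRST by fixpoint:
pass 1:
  A via A→b: +{b}
  B via B→a: +{a}
  B via B→b C: +{b}
  C via C→b a: +{b}
  S via S→C A a: +{b}
  S via S→a: +{a}
  S: {a,b}  A: {b}  B: {a,b}  C: {b}
pass 2: (no change)
  S: {a,b}  A: {b}  B: {a,b}  C: {b}

FIRST(A) = ["b"]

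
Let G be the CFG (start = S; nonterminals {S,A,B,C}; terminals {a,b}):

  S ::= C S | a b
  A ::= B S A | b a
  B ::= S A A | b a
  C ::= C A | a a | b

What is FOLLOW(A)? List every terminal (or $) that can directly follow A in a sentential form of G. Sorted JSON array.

FIRST iteration:
[1]
  A via A→b a: +{b}
  B via B→b a: +{b}
  C via C→a a: +{a}
  C via C→b: +{b}
  S via S→C S: +{a,b}
  FIRST(S)={a,b}  FIRST(A)={b}  FIRST(B)={b}  FIRST(C)={a,b}
[2]
  B via B→S A A: +{a}
  FIRST(S)={a,b}  FIRST(A)={b}  FIRST(B)={a,b}  FIRST(C)={a,b}
[3]
  A via A→B S A: +{a}
  FIRST(S)={a,b}  FIRST(A)={a,b}  FIRST(B)={a,b}  FIRST(C)={a,b}
[4] (stable)
  FIRST(S)={a,b}  FIRST(A)={a,b}  FIRST(B)={a,b}  FIRST(C)={a,b}

FOLLOW sets:
seed FOLLOW(S) with $
round 1:
  A→B S A: FOLLOW(B) ⊇ FIRST(S) = {a,b}; new: +{a,b}
  A→B S A: FOLLOW(S) ⊇ FIRST(A) = {a,b}; new: +{a,b}
  B→S A A: FOLLOW(A) ⊇ FIRST(A) = {a,b}; new: +{a,b}
  C→C A: FOLLOW(C) ⊇ FIRST(A) = {a,b}; new: +{a,b}
  FOLLOW[S]={$,a,b}  FOLLOW[A]={a,b}  FOLLOW[B]={a,b}  FOLLOW[C]={a,b}
round 2: done
  FOLLOW[S]={$,a,b}  FOLLOW[A]={a,b}  FOLLOW[B]={a,b}  FOLLOW[C]={a,b}

FOLLOW(A) = ["a", "b"]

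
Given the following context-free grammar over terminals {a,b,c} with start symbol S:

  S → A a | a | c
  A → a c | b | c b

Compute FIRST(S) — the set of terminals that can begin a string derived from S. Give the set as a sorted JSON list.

Compute FIRST by fixpoint:
pass 1:
  A via A→a c: +{a}
  A via A→b: +{b}
  A via A→c b: +{c}
  S via S→A a: +{a,b,c}
  S: {a,b,c}  A: {a,b,c}
pass 2: — fixpoint
  S: {a,b,c}  A: {a,b,c}

FIRST(S) = ["a", "b", "c"]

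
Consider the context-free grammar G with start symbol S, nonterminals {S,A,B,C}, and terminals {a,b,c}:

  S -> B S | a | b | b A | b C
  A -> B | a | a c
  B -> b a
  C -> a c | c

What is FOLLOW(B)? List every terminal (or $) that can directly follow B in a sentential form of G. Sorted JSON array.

FIRST iteration:
[1]
  A via A→a: +{a}
  B via B→b a: +{b}
  C via C→a c: +{a}
  C via C→c: +{c}
  S via S→B S: +{b}
  S via S→a: +{a}
  FIRST[S]={a,b}  FIRST[A]={a}  FIRST[B]={b}  FIRST[C]={a,c}
[2]
  A via A→B: +{b}
  FIRST[S]={a,b}  FIRST[A]={a,b}  FIRST[B]={b}  FIRST[C]={a,c}
[3] (stable)
  FIRST[S]={a,b}  FIRST[A]={a,b}  FIRST[B]={b}  FIRST[C]={a,c}

FOLLOW iteration:
seed FOLLOW(S) with $
iter 1:
  S→B S: FOLLOW(B) ⊇ FIRST(S) = {a,b}; new: +{a,b}
  S→b A: FOLLOW(A) ⊇ FOLLOW(S) ⊇ {$}; new: +{$}
  S→b C: FOLLOW(C) ⊇ FOLLOW(S) ⊇ {$}; new: +{$}
  S: {$}  A: {$}  B: {a,b}  C: {$}
iter 2:
  A→B: FOLLOW(B) ⊇ FOLLOW(A) ⊇ {$}; new: +{$}
  S: {$}  A: {$}  B: {$,a,b}  C: {$}
iter 3: done
  S: {$}  A: {$}  B: {$,a,b}  C: {$}

FOLLOW(B) = ["$", "a", "b"]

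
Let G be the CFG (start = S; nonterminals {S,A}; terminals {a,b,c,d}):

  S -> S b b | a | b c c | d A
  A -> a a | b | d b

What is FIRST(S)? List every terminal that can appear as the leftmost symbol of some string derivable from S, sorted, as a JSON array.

Compute FIRST by fixpoint:
[1]
  A via A→a a: +{a}
  A via A→b: +{b}
  A via A→d b: +{d}
  S via S→a: +{a}
  S via S→b c c: +{b}
  S via S→d A: +{d}
  FIRST[S]={a,b,d}  FIRST[A]={a,b,d}
[2] done
  FIRST[S]={a,b,d}  FIRST[A]={a,b,d}

FIRST(S) = ["a", "b", "d"]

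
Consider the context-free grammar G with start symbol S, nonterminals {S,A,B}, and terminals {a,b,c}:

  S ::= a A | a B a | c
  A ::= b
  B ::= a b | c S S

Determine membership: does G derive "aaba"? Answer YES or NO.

Convert to CNF:
  S -> T0 A | T0 X4 | c
  A -> b
  B -> T0 T1 | T2 X3
  T0 -> a
  T1 -> b
  T2 -> c
  X3 -> S S
  X4 -> B T0

Fill CYK table bottom-up:
  T[0,0] 'a' = {T0}  orig:{}
  T[1,1] 'a' = {T0}  orig:{}
  T[2,2] 'b' = {A,T1}  orig:{A}
  T[3,3] 'a' = {T0}  orig:{}
  T[0,1] 'aa' = ∅
  T[1,2] 'ab' = {B,S}
  T[2,3] 'ba' = ∅
  T[0,2] 'aab' = ∅
  T[1,3] 'aba' = {X4}  orig:{}
  T[0,3] 'aaba' = {S}

S ∈ T[0,3] ⇒ YES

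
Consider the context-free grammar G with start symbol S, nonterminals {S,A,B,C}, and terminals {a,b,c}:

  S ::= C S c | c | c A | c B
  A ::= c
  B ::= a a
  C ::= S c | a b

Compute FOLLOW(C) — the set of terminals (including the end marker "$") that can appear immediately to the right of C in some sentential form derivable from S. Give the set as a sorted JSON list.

FIRST iteration:
[1]
  A via A→c: +{c}
  B via B→a a: +{a}
  C via C→a b: +{a}
  S via S→C S c: +{a}
  S via S→c: +{c}
  FIRST(S)={a,c}  FIRST(A)={c}  FIRST(B)={a}  FIRST(C)={a}
[2]
  C via C→S c: +{c}
  FIRST(S)={a,c}  FIRST(A)={c}  FIRST(B)={a}  FIRST(C)={a,c}
[3] done
  FIRST(S)={a,c}  FIRST(A)={c}  FIRST(B)={a}  FIRST(C)={a,c}

FOLLOW sets:
seed FOLLOW(S) with $
round 1:
  C→S c: FOLLOW(S) ⊇ FIRST(c) = {c}; new: +{c}
  S→C S c: FOLLOW(C) ⊇ FIRST(S) = {a,c}; new: +{a,c}
  S→c A: FOLLOW(A) ⊇ FOLLOW(S) ⊇ {$,c}; new: +{$,c}
  S→c B: FOLLOW(B) ⊇ FOLLOW(S) ⊇ {$,c}; new: +{$,c}
  FOLLOW(S)={$,c}  FOLLOW(A)={$,c}  FOLLOW(B)={$,c}  FOLLOW(C)={a,c}
round 2: done
  FOLLOW(S)={$,c}  FOLLOW(A)={$,c}  FOLLOW(B)={$,c}  FOLLOW(C)={a,c}

FOLLOW(C) = ["a", "c"]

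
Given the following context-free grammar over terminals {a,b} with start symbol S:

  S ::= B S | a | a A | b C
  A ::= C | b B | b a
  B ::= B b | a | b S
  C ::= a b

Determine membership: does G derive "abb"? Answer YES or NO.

CNF form of G:
  S -> B S | T0 A | T1 C | a
  A -> T0 T1 | T1 B | T1 T0
  B -> B T1 | T1 S | a
  C -> T0 T1
  T0 -> a
  T1 -> b

CYK table (by increasing span):
  T[0,0] 'a' = {B,S,T0}  orig:{B,S}
  T[1,1] 'b' = {T1}  orig:{}
  T[2,2] 'b' = {T1}  orig:{}
  T[0,1] 'ab' = {A,B,C}
  T[1,2] 'bb' = ∅
  T[0,2] 'abb' = {B}

S ∉ T[0,2] ⇒ NO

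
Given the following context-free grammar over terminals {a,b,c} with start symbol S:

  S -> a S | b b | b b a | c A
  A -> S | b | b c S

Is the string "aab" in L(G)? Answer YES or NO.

CNF form of G:
  S -> T0 S | T1 T1 | T1 X5 | T2 A
  A -> T0 S | T1 T1 | T1 X3 | T1 X4 | T2 A | b
  T0 -> a
  T1 -> b
  T2 -> c
  X3 -> T1 T0
  X4 -> T2 S
  X5 -> T1 T0

CYK fill:
  T[0,0] 'a' = {T0}  orig:{}
  T[1,1] 'a' = {T0}  orig:{}
  T[2,2] 'b' = {A,T1}  orig:{A}
  T[0,1] 'aa' = ∅
  T[1,2] 'ab' = ∅
  T[0,2] 'aab' = ∅

S ∉ T[0,2] ⇒ NO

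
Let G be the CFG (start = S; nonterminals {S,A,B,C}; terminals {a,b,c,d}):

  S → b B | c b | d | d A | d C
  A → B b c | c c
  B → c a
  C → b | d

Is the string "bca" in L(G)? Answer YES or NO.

Convert to CNF:
  S -> T0 B | T1 T0 | T3 A | T3 C | d
  A -> B X4 | T1 T1
  B -> T1 T2
  C -> b | d
  T0 -> b
  T1 -> c
  T2 -> a
  T3 -> d
  X4 -> T0 T1

Fill CYK table bottom-up:
  [0..0]={C,T0}  "b"  orig:{C}
  [1..1]={T1}  "c"  orig:{}
  [2..2]={T2}  "a"  orig:{}
  [0..1]={X4}  "bc"  orig:{}
  [1..2]={B}  "ca"
  [0..2]={S}  "bca"

S ∈ T[0,2] ⇒ YES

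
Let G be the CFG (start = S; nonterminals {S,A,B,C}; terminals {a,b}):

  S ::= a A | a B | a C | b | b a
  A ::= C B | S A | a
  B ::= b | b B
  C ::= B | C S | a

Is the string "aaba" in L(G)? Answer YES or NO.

Convert to CNF:
  S -> T0 T1 | T1 A | T1 B | T1 C | b
  A -> C B | S A | a
  B -> T0 B | b
  C -> C S | T0 B | a | b
  T0 -> b
  T1 -> a

Fill CYK table bottom-up:
  T[0,0] 'a' = {A,C,T1}  orig:{A,C}
  T[1,1] 'a' = {A,C,T1}  orig:{A,C}
  T[2,2] 'b' = {B,C,S,T0}  orig:{B,C,S}
  T[3,3] 'a' = {A,C,T1}  orig:{A,C}
  T[0,1] 'aa' = {S}
  T[1,2] 'ab' = {A,C,S}
  T[2,3] 'ba' = {A,S}
  T[0,2] 'aab' = {C,S}
  T[1,3] 'aba' = {A,C,S}
  T[0,3] 'aaba' = {A,C,S}

S ∈ T[0,3] ⇒ YES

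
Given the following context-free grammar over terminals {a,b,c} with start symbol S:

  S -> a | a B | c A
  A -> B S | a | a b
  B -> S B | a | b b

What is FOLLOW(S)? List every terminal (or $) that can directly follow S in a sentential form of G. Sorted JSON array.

Compute FIRST by fixpoint:
[1]
  A via A→a: +{a}
  B via B→a: +{a}
  B via B→b b: +{b}
  S via S→a: +{a}
  S via S→c A: +{c}
  S: {a,c}  A: {a}  B: {a,b}
[2]
  A via A→B S: +{b}
  B via B→S B: +{c}
  S: {a,c}  A: {a,b}  B: {a,b,c}
[3]
  A via A→B S: +{c}
  S: {a,c}  A: {a,b,c}  B: {a,b,c}
[4] (no change)
  S: {a,c}  A: {a,b,c}  B: {a,b,c}

FOLLOW sets:
seed FOLLOW(S) with $
iter 1:
  A→B S: FOLLOW(B) ⊇ FIRST(S) = {a,c}; new: +{a,c}
  B→S B: FOLLOW(S) ⊇ FIRST(B) = {a,b,c}; new: +{a,b,c}
  S→a B: FOLLOW(B) ⊇ FOLLOW(S) ⊇ {$,a,b,c}; new: +{$,b}
  S→c A: FOLLOW(A) ⊇ FOLLOW(S) ⊇ {$,a,b,c}; new: +{$,a,b,c}
  S: {$,a,b,c}  A: {$,a,b,c}  B: {$,a,b,c}
iter 2: — fixpoint
  S: {$,a,b,c}  A: {$,a,b,c}  B: {$,a,b,c}

FOLLOW(S) = ["$", "a", "b", "c"]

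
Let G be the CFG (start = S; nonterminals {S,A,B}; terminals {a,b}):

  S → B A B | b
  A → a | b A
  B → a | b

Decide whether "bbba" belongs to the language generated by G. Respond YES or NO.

CNF form of G:
  S -> B X1 | b
  A -> T0 A | a
  B -> a | b
  T0 -> b
  X1 -> A B

CYK table (by increasing span):
  cell(0,0) b: {B,S,T0}  orig:{B,S}
  cell(1,1) b: {B,S,T0}  orig:{B,S}
  cell(2,2) b: {B,S,T0}  orig:{B,S}
  cell(3,3) a: {A,B}
  cell(0,1) bb: ∅
  cell(1,2) bb: ∅
  cell(2,3) ba: {A}
  cell(0,2) bbb: ∅
  cell(1,3) bba: {A}
  cell(0,3) bbba: {A}

S ∉ T[0,3] ⇒ NO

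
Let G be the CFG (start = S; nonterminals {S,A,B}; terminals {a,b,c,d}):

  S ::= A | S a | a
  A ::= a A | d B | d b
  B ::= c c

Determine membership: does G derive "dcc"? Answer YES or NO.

CNF form of G:
  S -> S T0 | T0 A | T1 B | T1 T2 | a
  A -> T0 A | T1 B | T1 T2
  B -> T3 T3
  T0 -> a
  T1 -> d
  T2 -> b
  T3 -> c

Fill CYK table bottom-up:
  T[0,0] 'd' = {T1}  orig:{}
  T[1,1] 'c' = {T3}  orig:{}
  T[2,2] 'c' = {T3}  orig:{}
  T[0,1] 'dc' = ∅
  T[1,2] 'cc' = {B}
  T[0,2] 'dcc' = {A,S}

S ∈ T[0,2] ⇒ YES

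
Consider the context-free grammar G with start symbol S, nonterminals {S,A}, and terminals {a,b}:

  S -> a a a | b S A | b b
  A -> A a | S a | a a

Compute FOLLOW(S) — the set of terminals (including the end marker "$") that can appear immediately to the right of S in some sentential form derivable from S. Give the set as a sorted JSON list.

FIRST sets, iterate to fixpoint:
iter 1:
  A via A→a a: +{a}
  S via S→a a a: +{a}
  S via S→b S A: +{b}
  S: {a,b}  A: {a}
iter 2:
  A via A→S a: +{b}
  S: {a,b}  A: {a,b}
iter 3: (no change)
  S: {a,b}  A: {a,b}

FOLLOW iteration:
seed FOLLOW(S) with $
[1]
  A→A a: FOLLOW(A) ⊇ FIRST(a) = {a}; new: +{a}
  A→S a: FOLLOW(S) ⊇ FIRST(a) = {a}; new: +{a}
  S→b S A: FOLLOW(S) ⊇ FIRST(A) = {a,b}; new: +{b}
  S→b S A: FOLLOW(A) ⊇ FOLLOW(S) ⊇ {$,a,b}; new: +{$,b}
  S: {$,a,b}  A: {$,a,b}
[2] done
  S: {$,a,b}  A: {$,a,b}

FOLLOW(S) = ["$", "a", "b"]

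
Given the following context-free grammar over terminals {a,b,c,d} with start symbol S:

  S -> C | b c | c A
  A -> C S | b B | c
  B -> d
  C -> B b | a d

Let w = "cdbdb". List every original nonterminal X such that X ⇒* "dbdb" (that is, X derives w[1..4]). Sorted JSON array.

CNF form of G:
  S -> B T0 | T0 T3 | T1 T2 | T3 A
  A -> C S | T0 B | c
  B -> d
  C -> B T0 | T1 T2
  T0 -> b
  T1 -> a
  T2 -> d
  T3 -> c

CYK table (by increasing span) (cells [i..j] with 1 ≤ i ≤ j ≤ 4 only):
  [1..1]={B,T2}  "d"  orig:{B}
  [2..2]={T0}  "b"  orig:{}
  [3..3]={B,T2}  "d"  orig:{B}
  [4..4]={T0}  "b"  orig:{}
  [1..2]={C,S}  "db"
  [2..3]={A}  "bd"
  [3..4]={C,S}  "db"
  [1..3]=∅  "dbd"
  [2..4]=∅  "bdb"
  [1..4]={A}  "dbdb"

Original NTs in T[1,4] deriving "dbdb": ["A"]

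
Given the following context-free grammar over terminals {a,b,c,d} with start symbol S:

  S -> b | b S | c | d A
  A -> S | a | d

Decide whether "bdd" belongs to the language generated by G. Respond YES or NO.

Convert to CNF:
  S -> T0 S | T1 A | b | c
  A -> T0 S | T1 A | a | b | c | d
  T0 -> b
  T1 -> d

Fill CYK table bottom-up:
  [0..0]={A,S,T0}  "b"  orig:{A,S}
  [1..1]={A,T1}  "d"  orig:{A}
  [2..2]={A,T1}  "d"  orig:{A}
  [0..1]=∅  "bd"
  [1..2]={A,S}  "dd"
  [0..2]={A,S}  "bdd"

S ∈ T[0,2] ⇒ YES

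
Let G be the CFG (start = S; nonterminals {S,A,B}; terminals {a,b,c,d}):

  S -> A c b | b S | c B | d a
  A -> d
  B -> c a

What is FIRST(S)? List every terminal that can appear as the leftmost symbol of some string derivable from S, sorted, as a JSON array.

Compute FIRST by fixpoint:
pass 1:
  A via A→d: +{d}
  B via B→c a: +{c}
  S via S→A c b: +{d}
  S via S→b S: +{b}
  S via S→c B: +{c}
  S: {b,c,d}  A: {d}  B: {c}
pass 2: (no change)
  S: {b,c,d}  A: {d}  B: {c}

FIRST(S) = ["b", "c", "d"]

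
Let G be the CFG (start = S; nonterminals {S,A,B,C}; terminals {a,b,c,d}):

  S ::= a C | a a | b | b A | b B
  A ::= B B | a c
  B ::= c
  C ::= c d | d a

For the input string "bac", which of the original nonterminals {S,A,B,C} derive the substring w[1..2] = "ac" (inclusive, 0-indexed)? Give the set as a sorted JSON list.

Convert to CNF:
  S -> T0 C | T0 T0 | T3 A | T3 B | b
  A -> B B | T0 T1
  B -> c
  C -> T1 T2 | T2 T0
  T0 -> a
  T1 -> c
  T2 -> d
  T3 -> b

CYK table (by increasing span), restricted to cells inside w[1..2]:
  [1..1]={T0}  "a"  orig:{}
  [2..2]={B,T1}  "c"  orig:{B}
  [1..2]={A}  "ac"

Original NTs in T[1,2] deriving "ac": ["A"]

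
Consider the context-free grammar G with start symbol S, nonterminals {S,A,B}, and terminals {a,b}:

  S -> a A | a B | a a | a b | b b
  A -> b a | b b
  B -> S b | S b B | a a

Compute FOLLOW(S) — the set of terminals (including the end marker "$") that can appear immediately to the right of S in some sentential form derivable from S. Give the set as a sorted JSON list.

FIRST sets, iterate to fixpoint:
iter 1:
  A via A→b a: +{b}
  B via B→a a: +{a}
  S via S→a A: +{a}
  S via S→b b: +{b}
  S: {a,b}  A: {b}  B: {a}
iter 2:
  B via B→S b: +{b}
  S: {a,b}  A: {b}  B: {a,b}
iter 3: done
  S: {a,b}  A: {b}  B: {a,b}

FOLLOW iteration:
seed FOLLOW(S) with $
round 1:
  B→S b: FOLLOW(S) ⊇ FIRST(b) = {b}; new: +{b}
  S→a A: FOLLOW(A) ⊇ FOLLOW(S) ⊇ {$,b}; new: +{$,b}
  S→a B: FOLLOW(B) ⊇ FOLLOW(S) ⊇ {$,b}; new: +{$,b}
  FOLLOW[S]={$,b}  FOLLOW[A]={$,b}  FOLLOW[B]={$,b}
round 2: (no change)
  FOLLOW[S]={$,b}  FOLLOW[A]={$,b}  FOLLOW[B]={$,b}

FOLLOW(S) = ["$", "b"]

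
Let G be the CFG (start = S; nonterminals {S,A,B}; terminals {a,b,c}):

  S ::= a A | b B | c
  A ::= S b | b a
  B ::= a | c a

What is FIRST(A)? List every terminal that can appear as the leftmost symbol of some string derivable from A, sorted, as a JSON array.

FIRST sets, iterate to fixpoint:
iter 1:
  A via A→b a: +{b}
  B via B→a: +{a}
  B via B→c a: +{c}
  S via S→a A: +{a}
  S via S→b B: +{b}
  S via S→c: +{c}
  FIRST(S)={a,b,c}  FIRST(A)={b}  FIRST(B)={a,c}
iter 2:
  A via A→S b: +{a,c}
  FIRST(S)={a,b,c}  FIRST(A)={a,b,c}  FIRST(B)={a,c}
iter 3: — fixpoint
  FIRST(S)={a,b,c}  FIRST(A)={a,b,c}  FIRST(B)={a,c}

FIRST(A) = ["a", "b", "c"]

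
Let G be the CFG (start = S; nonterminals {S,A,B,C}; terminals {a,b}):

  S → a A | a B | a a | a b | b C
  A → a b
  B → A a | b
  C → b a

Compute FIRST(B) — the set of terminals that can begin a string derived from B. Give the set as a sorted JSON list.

FIRST sets, iterate to fixpoint:
round 1:
  A via A→a b: +{a}
  B via B→A a: +{a}
  B via B→b: +{b}
  C via C→b a: +{b}
  S via S→a A: +{a}
  S via S→b C: +{b}
  S: {a,b}  A: {a}  B: {a,b}  C: {b}
round 2: (no change)
  S: {a,b}  A: {a}  B: {a,b}  C: {b}

FIRST(B) = ["a", "b"]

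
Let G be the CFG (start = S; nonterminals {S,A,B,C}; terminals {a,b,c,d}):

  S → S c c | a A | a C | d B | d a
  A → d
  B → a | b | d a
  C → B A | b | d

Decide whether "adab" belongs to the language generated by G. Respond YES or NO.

CNF form of G:
  S -> S X3 | T0 B | T0 T1 | T1 A | T1 C
  A -> d
  B -> T0 T1 | a | b
  C -> B A | b | d
  T0 -> d
  T1 -> a
  T2 -> c
  X3 -> T2 T2

Fill CYK table bottom-up:
  T[0,0] 'a' = {B,T1}  orig:{B}
  T[1,1] 'd' = {A,C,T0}  orig:{A,C}
  T[2,2] 'a' = {B,T1}  orig:{B}
  T[3,3] 'b' = {B,C}
  T[0,1] 'ad' = {C,S}
  T[1,2] 'da' = {B,S}
  T[2,3] 'ab' = {S}
  T[0,2] 'ada' = ∅
  T[1,3] 'dab' = ∅
  T[0,3] 'adab' = ∅

S ∉ T[0,3] ⇒ NO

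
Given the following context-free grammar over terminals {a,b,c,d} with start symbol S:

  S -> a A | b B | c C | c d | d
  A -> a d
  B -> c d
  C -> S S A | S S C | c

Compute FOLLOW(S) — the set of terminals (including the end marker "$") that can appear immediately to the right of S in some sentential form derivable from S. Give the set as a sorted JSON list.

Compute FIRST by fixpoint:
pass 1:
  A via A→a d: +{a}
  B via B→c d: +{c}
  C via C→c: +{c}
  S via S→a A: +{a}
  S via S→b B: +{b}
  S via S→c C: +{c}
  S via S→d: +{d}
  FIRST[S]={a,b,c,d}  FIRST[A]={a}  FIRST[B]={c}  FIRST[C]={c}
pass 2:
  C via C→S S A: +{a,b,d}
  FIRST[S]={a,b,c,d}  FIRST[A]={a}  FIRST[B]={c}  FIRST[C]={a,b,c,d}
pass 3: (no change)
  FIRST[S]={a,b,c,d}  FIRST[A]={a}  FIRST[B]={c}  FIRST[C]={a,b,c,d}

Compute FOLLOW by fixpoint:
seed FOLLOW(S) with $
[1]
  C→S S A: FOLLOW(S) ⊇ FIRST(S) = {a,b,c,d}; new: +{a,b,c,d}
  S→a A: FOLLOW(A) ⊇ FOLLOW(S) ⊇ {$,a,b,c,d}; new: +{$,a,b,c,d}
  S→b B: FOLLOW(B) ⊇ FOLLOW(S) ⊇ {$,a,b,c,d}; new: +{$,a,b,c,d}
  S→c C: FOLLOW(C) ⊇ FOLLOW(S) ⊇ {$,a,b,c,d}; new: +{$,a,b,c,d}
  FOLLOW[S]={$,a,b,c,d}  FOLLOW[A]={$,a,b,c,d}  FOLLOW[B]={$,a,b,c,d}  FOLLOW[C]={$,a,b,c,d}
[2] — fixpoint
  FOLLOW[S]={$,a,b,c,d}  FOLLOW[A]={$,a,b,c,d}  FOLLOW[B]={$,a,b,c,d}  FOLLOW[C]={$,a,b,c,d}

FOLLOW(S) = ["$", "a", "b", "c", "d"]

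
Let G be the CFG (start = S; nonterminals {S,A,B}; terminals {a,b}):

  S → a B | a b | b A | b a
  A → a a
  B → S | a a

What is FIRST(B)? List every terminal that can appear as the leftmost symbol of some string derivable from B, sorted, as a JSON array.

Compute FIRST by fixpoint:
round 1:
  A via A→a a: +{a}
  B via B→a a: +{a}
  S via S→a B: +{a}
  S via S→b A: +{b}
  FIRST(S)={a,b}  FIRST(A)={a}  FIRST(B)={a}
round 2:
  B via B→S: +{b}
  FIRST(S)={a,b}  FIRST(A)={a}  FIRST(B)={a,b}
round 3: done
  FIRST(S)={a,b}  FIRST(A)={a}  FIRST(B)={a,b}

FIRST(B) = ["a", "b"]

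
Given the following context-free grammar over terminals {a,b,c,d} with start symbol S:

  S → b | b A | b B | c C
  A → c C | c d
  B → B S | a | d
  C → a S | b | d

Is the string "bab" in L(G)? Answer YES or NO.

Convert to CNF:
  S -> T0 C | T3 A | T3 B | b
  A -> T0 C | T0 T1
  B -> B S | a | d
  C -> T2 S | b | d
  T0 -> c
  T1 -> d
  T2 -> a
  T3 -> b

CYK fill:
  T[0,0] 'b' = {C,S,T3}  orig:{C,S}
  T[1,1] 'a' = {B,T2}  orig:{B}
  T[2,2] 'b' = {C,S,T3}  orig:{C,S}
  T[0,1] 'ba' = {S}
  T[1,2] 'ab' = {B,C}
  T[0,2] 'bab' = {S}

S ∈ T[0,2] ⇒ YES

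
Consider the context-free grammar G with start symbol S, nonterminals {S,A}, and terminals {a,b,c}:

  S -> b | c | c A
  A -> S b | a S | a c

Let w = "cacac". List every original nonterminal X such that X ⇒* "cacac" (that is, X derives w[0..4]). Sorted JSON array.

CNF form of G:
  S -> T2 A | b | c
  A -> S T0 | T1 S | T1 T2
  T0 -> b
  T1 -> a
  T2 -> c

CYK fill, restricted to cells inside w[0..4]:
  [0..0]={S,T2}  "c"  orig:{S}
  [1..1]={T1}  "a"  orig:{}
  [2..2]={S,T2}  "c"  orig:{S}
  [3..3]={T1}  "a"  orig:{}
  [4..4]={S,T2}  "c"  orig:{S}
  [0..1]=∅  "ca"
  [1..2]={A}  "ac"
  [2..3]=∅  "ca"
  [3..4]={A}  "ac"
  [0..2]={S}  "cac"
  [1..3]=∅  "aca"
  [2..4]={S}  "cac"
  [0..3]=∅  "caca"
  [1..4]={A}  "acac"
  [0..4]={S}  "cacac"

Original NTs in T[0,4] deriving "cacac": ["S"]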